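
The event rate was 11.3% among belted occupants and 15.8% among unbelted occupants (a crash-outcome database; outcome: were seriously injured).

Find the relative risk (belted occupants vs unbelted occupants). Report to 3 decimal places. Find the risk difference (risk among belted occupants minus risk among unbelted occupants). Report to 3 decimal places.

RR = 0.715; RD = -0.045

RR = 0.1130 / 0.1580 = 0.715
risk difference = 0.1130 − 0.1580 = -0.045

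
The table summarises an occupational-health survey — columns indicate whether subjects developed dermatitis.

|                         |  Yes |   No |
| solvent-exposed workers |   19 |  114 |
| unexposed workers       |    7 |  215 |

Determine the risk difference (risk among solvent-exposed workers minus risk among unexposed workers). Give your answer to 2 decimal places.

risk, solvent-exposed workers = 19/133 = 0.14286
risk, unexposed workers = 7/222 = 0.03153
risk difference = 0.14286 − 0.03153 = 0.11

0.11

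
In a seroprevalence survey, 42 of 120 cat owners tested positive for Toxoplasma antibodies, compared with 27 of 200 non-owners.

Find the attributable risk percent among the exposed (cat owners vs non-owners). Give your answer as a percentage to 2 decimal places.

risk, cat owners = 42/120 = 0.3500
risk, non-owners = 27/200 = 0.1350
AR% = (0.3500 − 0.1350) / 0.3500 = 0.6143 → 61.43%

61.43%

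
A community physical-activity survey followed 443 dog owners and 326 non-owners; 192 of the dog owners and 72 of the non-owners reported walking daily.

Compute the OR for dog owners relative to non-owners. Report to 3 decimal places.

OR = (192 × 254) / (251 × 72) = 48768/18072 ≈ 2.699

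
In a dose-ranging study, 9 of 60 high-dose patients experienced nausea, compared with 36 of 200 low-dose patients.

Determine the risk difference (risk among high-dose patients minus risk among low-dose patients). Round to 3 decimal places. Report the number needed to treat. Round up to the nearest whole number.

risk, high-dose patients = 9/60 = 0.1500
risk, low-dose patients = 36/200 = 0.1800
risk difference = 0.1500 − 0.1800 = -0.030
absolute risk difference = 0.030000
1 / 0.030000 = 33.333 → round up → 34

RD = -0.030; NNT = 34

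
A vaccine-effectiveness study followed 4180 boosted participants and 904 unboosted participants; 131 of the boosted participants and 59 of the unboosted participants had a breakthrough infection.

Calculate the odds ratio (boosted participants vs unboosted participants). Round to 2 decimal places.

OR ≈ 0.46

odds, boosted participants = 131/4049 = 0.03235
odds, unboosted participants = 59/845 = 0.06982
OR = 0.03235 / 0.06982 = 0.46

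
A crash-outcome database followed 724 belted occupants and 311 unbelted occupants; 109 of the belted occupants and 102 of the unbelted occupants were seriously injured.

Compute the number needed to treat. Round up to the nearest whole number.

6

risk, belted occupants = 109/724 = 0.150552
risk, unbelted occupants = 102/311 = 0.327974
absolute risk difference = 0.177422
1 / 0.177422 = 5.636 → round up → 6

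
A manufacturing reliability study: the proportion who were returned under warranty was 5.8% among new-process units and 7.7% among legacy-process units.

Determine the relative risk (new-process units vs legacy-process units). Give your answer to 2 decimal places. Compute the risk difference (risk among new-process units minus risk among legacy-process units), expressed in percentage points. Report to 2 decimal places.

RR = 0.0580 / 0.0770 = 0.75
risk difference = 0.0580 − 0.0770 = -0.0190 → -1.90 percentage points

RR = 0.75; RD = -1.90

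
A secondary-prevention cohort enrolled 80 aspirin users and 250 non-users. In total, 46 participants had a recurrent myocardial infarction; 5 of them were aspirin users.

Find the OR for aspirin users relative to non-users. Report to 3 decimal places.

aspirin users without the outcome: 80 − 5 = 75
non-users with the outcome: 46 − 5 = 41
non-users without the outcome: 250 − 41 = 209
OR = (5 × 209) / (75 × 41) = 1045/3075 ≈ 0.340

OR = 0.340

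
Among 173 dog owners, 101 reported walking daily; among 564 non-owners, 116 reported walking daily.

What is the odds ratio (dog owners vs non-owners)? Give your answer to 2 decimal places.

OR = (101 × 448) / (72 × 116) = 45248/8352 ≈ 5.42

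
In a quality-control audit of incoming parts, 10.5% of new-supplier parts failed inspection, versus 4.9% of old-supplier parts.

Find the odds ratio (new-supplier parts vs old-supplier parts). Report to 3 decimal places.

OR ≈ 2.277

odds, new-supplier parts = 0.10500/0.89500 = 0.11732
odds, old-supplier parts = 0.04900/0.95100 = 0.05152
OR = 0.11732 / 0.05152 = 2.277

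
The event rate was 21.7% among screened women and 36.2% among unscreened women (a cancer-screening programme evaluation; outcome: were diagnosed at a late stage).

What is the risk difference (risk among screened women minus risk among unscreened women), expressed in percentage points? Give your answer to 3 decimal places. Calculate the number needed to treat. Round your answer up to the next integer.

risk difference = 0.2170 − 0.3620 = -0.1450 → -14.500 percentage points
absolute risk difference = 0.145000
1 / 0.145000 = 6.897 → round up → 7

RD = -14.500; NNT = 7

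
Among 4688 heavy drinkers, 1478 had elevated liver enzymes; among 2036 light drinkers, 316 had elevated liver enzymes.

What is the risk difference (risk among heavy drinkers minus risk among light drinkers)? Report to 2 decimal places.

0.16

risk, heavy drinkers = 1478/4688 = 0.3153
risk, light drinkers = 316/2036 = 0.1552
risk difference = 0.3153 − 0.1552 = 0.16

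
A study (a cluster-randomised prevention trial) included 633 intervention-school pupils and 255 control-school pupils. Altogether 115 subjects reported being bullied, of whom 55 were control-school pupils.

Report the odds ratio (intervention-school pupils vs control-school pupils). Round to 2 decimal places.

intervention-school pupils with the outcome: 115 − 55 = 60
intervention-school pupils without the outcome: 633 − 60 = 573
control-school pupils without the outcome: 255 − 55 = 200
odds, intervention-school pupils = 60/573 = 0.1047
odds, control-school pupils = 55/200 = 0.2750
OR = 0.1047 / 0.2750 = 0.38

OR: 0.38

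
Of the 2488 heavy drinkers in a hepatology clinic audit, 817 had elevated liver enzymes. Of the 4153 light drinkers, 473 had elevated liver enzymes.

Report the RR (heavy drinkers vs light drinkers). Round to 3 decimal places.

2.883

risk, heavy drinkers = 817/2488 = 0.3284
risk, light drinkers = 473/4153 = 0.1139
RR = 0.3284 / 0.1139 = 2.883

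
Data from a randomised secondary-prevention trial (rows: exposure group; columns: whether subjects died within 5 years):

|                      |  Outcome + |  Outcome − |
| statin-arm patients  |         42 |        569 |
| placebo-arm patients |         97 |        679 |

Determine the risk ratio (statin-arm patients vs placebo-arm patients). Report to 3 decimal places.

risk, statin-arm patients = 42/611 = 0.0687
risk, placebo-arm patients = 97/776 = 0.1250
RR = 0.0687 / 0.1250 = 0.550

RR ≈ 0.550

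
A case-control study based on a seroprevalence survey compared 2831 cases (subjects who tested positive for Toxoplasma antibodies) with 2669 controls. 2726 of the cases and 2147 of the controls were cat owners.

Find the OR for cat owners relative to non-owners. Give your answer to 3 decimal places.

OR = (2726 × 522) / (2147 × 105) = 1422972/225435 ≈ 6.312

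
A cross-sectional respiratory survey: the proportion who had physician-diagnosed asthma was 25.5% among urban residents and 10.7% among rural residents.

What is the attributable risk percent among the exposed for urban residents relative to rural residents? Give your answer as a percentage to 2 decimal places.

AR% = (0.2550 − 0.1070) / 0.2550 = 0.5804 → 58.04%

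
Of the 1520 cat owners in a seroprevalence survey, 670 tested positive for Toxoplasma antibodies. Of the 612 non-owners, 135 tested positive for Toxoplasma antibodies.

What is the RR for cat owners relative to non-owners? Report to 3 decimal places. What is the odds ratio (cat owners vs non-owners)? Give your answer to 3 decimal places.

risk, cat owners = 670/1520 = 0.4408
risk, non-owners = 135/612 = 0.2206
RR = 0.4408 / 0.2206 = 1.998
OR = (670 × 477) / (850 × 135) = 319590/114750 ≈ 2.785

RR = 1.998; OR = 2.785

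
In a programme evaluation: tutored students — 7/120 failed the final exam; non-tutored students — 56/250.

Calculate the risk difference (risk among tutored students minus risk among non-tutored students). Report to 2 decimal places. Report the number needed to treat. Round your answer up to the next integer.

risk, tutored students = 7/120 = 0.0583
risk, non-tutored students = 56/250 = 0.2240
risk difference = 0.0583 − 0.2240 = -0.17
absolute risk difference = 0.165667
1 / 0.165667 = 6.036 → round up → 7

RD = -0.17; NNT = 7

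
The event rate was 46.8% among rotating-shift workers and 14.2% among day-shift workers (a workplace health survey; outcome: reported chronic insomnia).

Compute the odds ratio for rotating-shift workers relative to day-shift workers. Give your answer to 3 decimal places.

OR: 5.315

odds, rotating-shift workers = 0.4680/0.5320 = 0.8797
odds, day-shift workers = 0.1420/0.8580 = 0.1655
OR = 0.8797 / 0.1655 = 5.315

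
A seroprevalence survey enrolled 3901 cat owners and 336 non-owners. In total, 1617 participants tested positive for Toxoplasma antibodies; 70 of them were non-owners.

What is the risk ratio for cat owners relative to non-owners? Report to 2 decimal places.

cat owners with the outcome: 1617 − 70 = 1547
cat owners without the outcome: 3901 − 1547 = 2354
non-owners without the outcome: 336 − 70 = 266
risk, cat owners = 1547/3901 = 0.3966
risk, non-owners = 70/336 = 0.2083
RR = 0.3966 / 0.2083 = 1.90

RR = 1.90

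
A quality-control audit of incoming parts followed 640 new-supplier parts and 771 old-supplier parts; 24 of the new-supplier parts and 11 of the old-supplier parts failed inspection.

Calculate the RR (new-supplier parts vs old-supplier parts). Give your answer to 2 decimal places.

2.63

risk, new-supplier parts = 24/640 = 0.03750
risk, old-supplier parts = 11/771 = 0.01427
RR = 0.03750 / 0.01427 = 2.63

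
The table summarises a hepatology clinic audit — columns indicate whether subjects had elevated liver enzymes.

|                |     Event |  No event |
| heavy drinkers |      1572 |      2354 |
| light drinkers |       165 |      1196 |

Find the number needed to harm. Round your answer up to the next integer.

4

risk, heavy drinkers = 1572/3926 = 0.400408
risk, light drinkers = 165/1361 = 0.121234
absolute risk difference = 0.279173
1 / 0.279173 = 3.582 → round up → 4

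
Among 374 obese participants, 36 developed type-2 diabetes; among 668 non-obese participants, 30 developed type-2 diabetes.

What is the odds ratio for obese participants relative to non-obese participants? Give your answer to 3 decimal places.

OR = (36 × 638) / (338 × 30) = 22968/10140 ≈ 2.265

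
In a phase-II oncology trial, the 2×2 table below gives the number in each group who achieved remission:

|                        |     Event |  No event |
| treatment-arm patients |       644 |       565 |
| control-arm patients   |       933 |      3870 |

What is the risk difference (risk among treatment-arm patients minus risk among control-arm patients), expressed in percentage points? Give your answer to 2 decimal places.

risk, treatment-arm patients = 644/1209 = 0.5327
risk, control-arm patients = 933/4803 = 0.1943
risk difference = 0.5327 − 0.1943 = 0.3384 → 33.84 percentage points

RD: 33.84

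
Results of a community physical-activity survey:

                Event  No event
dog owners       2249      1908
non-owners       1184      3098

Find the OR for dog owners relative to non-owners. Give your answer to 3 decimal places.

OR = (2249 × 3098) / (1908 × 1184) = 6967402/2259072 ≈ 3.084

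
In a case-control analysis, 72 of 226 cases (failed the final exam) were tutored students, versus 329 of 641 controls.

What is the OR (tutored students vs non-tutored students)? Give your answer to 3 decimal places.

0.443

odds, tutored students = 72/329 = 0.2188
odds, non-tutored students = 154/312 = 0.4936
OR = 0.2188 / 0.4936 = 0.443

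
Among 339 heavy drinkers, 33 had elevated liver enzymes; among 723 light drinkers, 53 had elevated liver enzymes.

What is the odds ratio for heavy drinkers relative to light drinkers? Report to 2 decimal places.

OR = (33 × 670) / (306 × 53) = 22110/16218 ≈ 1.36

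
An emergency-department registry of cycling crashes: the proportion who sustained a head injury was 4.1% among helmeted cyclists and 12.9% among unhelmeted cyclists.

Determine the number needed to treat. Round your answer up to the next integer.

absolute risk difference = 0.088000
1 / 0.088000 = 11.364 → round up → 12

NNT: 12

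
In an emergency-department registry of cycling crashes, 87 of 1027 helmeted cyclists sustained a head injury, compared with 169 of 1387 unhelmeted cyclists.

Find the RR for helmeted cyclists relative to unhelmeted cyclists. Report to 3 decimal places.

risk, helmeted cyclists = 87/1027 = 0.0847
risk, unhelmeted cyclists = 169/1387 = 0.1218
RR = 0.0847 / 0.1218 = 0.695

0.695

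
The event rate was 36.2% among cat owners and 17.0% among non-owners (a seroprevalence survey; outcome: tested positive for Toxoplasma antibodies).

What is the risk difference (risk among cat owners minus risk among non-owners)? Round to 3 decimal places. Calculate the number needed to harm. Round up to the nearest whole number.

RD = 0.192; NNH = 6

risk difference = 0.3620 − 0.1700 = 0.192
absolute risk difference = 0.192000
1 / 0.192000 = 5.208 → round up → 6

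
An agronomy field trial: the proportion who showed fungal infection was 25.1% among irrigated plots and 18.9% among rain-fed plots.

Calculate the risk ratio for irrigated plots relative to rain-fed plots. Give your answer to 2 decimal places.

RR = 0.2510 / 0.1890 = 1.33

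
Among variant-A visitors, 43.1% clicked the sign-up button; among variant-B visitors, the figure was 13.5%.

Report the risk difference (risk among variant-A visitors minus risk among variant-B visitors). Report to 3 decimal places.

risk difference = 0.4310 − 0.1350 = 0.296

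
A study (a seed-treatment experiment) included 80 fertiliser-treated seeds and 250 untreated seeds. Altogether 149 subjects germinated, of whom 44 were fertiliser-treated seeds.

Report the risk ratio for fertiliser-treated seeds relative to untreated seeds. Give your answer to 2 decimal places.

fertiliser-treated seeds without the outcome: 80 − 44 = 36
untreated seeds with the outcome: 149 − 44 = 105
untreated seeds without the outcome: 250 − 105 = 145
risk, fertiliser-treated seeds = 44/80 = 0.5500
risk, untreated seeds = 105/250 = 0.4200
RR = 0.5500 / 0.4200 = 1.31

1.31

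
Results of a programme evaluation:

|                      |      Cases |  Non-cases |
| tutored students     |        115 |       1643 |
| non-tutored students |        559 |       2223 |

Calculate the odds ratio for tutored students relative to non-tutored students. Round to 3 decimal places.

OR = (115 × 2223) / (1643 × 559) = 255645/918437 ≈ 0.278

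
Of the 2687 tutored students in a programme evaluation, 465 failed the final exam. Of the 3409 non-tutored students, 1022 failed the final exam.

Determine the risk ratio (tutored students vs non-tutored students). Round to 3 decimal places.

risk, tutored students = 465/2687 = 0.1731
risk, non-tutored students = 1022/3409 = 0.2998
RR = 0.1731 / 0.2998 = 0.577

RR: 0.577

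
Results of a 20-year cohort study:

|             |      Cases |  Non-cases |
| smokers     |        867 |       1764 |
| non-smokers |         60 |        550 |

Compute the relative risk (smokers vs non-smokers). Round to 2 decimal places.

risk, smokers = 867/2631 = 0.3295
risk, non-smokers = 60/610 = 0.0984
RR = 0.3295 / 0.0984 = 3.35

3.35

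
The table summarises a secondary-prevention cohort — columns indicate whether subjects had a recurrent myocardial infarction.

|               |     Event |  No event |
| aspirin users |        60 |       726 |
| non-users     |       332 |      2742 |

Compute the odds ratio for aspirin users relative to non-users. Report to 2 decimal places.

odds, aspirin users = 60/726 = 0.0826
odds, non-users = 332/2742 = 0.1211
OR = 0.0826 / 0.1211 = 0.68

0.68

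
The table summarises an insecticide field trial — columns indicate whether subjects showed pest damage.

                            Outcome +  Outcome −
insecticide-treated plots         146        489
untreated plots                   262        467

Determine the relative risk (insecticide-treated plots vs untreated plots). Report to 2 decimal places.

risk, insecticide-treated plots = 146/635 = 0.2299
risk, untreated plots = 262/729 = 0.3594
RR = 0.2299 / 0.3594 = 0.64

0.64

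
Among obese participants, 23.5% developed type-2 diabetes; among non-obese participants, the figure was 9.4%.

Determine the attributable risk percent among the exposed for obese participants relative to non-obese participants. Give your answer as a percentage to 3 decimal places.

AR% = (0.2350 − 0.0940) / 0.2350 = 0.6000 → 60.000%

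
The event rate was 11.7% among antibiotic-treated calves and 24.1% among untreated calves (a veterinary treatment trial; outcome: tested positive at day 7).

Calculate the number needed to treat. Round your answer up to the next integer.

9

absolute risk difference = 0.124000
1 / 0.124000 = 8.065 → round up → 9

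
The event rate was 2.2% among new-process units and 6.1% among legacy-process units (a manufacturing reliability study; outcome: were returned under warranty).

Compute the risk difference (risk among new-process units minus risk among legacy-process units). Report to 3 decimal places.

risk difference = 0.02200 − 0.06100 = -0.039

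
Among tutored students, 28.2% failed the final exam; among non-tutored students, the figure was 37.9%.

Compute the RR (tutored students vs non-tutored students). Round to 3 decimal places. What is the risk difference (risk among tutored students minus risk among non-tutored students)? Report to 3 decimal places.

RR = 0.2820 / 0.3790 = 0.744
risk difference = 0.2820 − 0.3790 = -0.097

RR = 0.744; RD = -0.097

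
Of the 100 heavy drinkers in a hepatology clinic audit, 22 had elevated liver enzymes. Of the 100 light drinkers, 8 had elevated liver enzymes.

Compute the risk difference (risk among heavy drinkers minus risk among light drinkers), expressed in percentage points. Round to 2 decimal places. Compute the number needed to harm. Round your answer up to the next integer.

risk, heavy drinkers = 22/100 = 0.2200
risk, light drinkers = 8/100 = 0.0800
risk difference = 0.2200 − 0.0800 = 0.1400 → 14.00 percentage points
absolute risk difference = 0.140000
1 / 0.140000 = 7.143 → round up → 8

RD = 14.00; NNH = 8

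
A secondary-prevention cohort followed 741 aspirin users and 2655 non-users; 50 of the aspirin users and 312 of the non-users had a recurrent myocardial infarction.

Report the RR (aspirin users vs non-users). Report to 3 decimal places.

risk, aspirin users = 50/741 = 0.0675
risk, non-users = 312/2655 = 0.1175
RR = 0.0675 / 0.1175 = 0.574

0.574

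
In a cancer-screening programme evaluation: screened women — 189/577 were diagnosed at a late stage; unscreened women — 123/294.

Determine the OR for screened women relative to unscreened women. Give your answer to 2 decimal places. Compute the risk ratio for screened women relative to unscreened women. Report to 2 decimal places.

OR = 0.68; RR = 0.78

odds, screened women = 189/388 = 0.4871
odds, unscreened women = 123/171 = 0.7193
OR = 0.4871 / 0.7193 = 0.68
risk, screened women = 189/577 = 0.3276
risk, unscreened women = 123/294 = 0.4184
RR = 0.3276 / 0.4184 = 0.78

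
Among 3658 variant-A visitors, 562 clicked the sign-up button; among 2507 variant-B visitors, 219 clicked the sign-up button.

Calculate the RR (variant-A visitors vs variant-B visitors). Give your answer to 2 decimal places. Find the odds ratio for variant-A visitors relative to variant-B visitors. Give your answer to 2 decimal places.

RR = 1.76; OR = 1.90

risk, variant-A visitors = 562/3658 = 0.1536
risk, variant-B visitors = 219/2507 = 0.0874
RR = 0.1536 / 0.0874 = 1.76
odds, variant-A visitors = 562/3096 = 0.1815
odds, variant-B visitors = 219/2288 = 0.0957
OR = 0.1815 / 0.0957 = 1.90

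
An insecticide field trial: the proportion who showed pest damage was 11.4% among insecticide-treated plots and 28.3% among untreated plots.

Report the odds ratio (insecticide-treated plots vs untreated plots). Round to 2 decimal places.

0.33

odds, insecticide-treated plots = 0.1140/0.8860 = 0.1287
odds, untreated plots = 0.2830/0.7170 = 0.3947
OR = 0.1287 / 0.3947 = 0.33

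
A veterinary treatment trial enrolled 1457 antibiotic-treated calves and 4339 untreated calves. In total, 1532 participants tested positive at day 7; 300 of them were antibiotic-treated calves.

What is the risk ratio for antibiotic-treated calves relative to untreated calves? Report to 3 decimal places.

antibiotic-treated calves without the outcome: 1457 − 300 = 1157
untreated calves with the outcome: 1532 − 300 = 1232
untreated calves without the outcome: 4339 − 1232 = 3107
risk, antibiotic-treated calves = 300/1457 = 0.2059
risk, untreated calves = 1232/4339 = 0.2839
RR = 0.2059 / 0.2839 = 0.725

RR: 0.725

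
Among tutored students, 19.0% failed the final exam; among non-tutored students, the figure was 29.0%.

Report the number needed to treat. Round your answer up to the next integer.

absolute risk difference = 0.100000
1 / 0.100000 = 10.000 → round up → 10

NNT: 10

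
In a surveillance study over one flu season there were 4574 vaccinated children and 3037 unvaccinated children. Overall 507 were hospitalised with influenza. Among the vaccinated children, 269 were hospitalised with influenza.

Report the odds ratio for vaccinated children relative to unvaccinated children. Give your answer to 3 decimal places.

vaccinated children without the outcome: 4574 − 269 = 4305
unvaccinated children with the outcome: 507 − 269 = 238
unvaccinated children without the outcome: 3037 − 238 = 2799
OR = (269 × 2799) / (4305 × 238) = 752931/1024590 ≈ 0.735

OR ≈ 0.735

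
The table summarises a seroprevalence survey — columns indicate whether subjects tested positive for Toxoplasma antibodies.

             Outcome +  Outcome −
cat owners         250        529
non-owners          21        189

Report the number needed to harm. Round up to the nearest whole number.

risk, cat owners = 250/779 = 0.320924
risk, non-owners = 21/210 = 0.100000
absolute risk difference = 0.220924
1 / 0.220924 = 4.526 → round up → 5

5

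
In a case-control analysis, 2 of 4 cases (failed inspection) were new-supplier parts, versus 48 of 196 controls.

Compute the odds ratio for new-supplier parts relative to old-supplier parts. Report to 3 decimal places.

OR = (2 × 148) / (48 × 2) = 296/96 ≈ 3.083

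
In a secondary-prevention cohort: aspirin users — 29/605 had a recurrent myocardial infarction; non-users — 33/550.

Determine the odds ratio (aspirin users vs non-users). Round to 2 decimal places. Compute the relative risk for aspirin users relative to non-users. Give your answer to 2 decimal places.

OR = 0.79; RR = 0.80

odds, aspirin users = 29/576 = 0.05035
odds, non-users = 33/517 = 0.06383
OR = 0.05035 / 0.06383 = 0.79
risk, aspirin users = 29/605 = 0.04793
risk, non-users = 33/550 = 0.06000
RR = 0.04793 / 0.06000 = 0.80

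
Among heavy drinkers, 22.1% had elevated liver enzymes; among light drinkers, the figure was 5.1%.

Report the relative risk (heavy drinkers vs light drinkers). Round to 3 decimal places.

RR = 0.2210 / 0.0510 = 4.333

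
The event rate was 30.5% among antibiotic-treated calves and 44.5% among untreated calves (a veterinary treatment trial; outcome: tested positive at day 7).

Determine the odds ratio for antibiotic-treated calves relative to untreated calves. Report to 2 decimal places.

odds, antibiotic-treated calves = 0.3050/0.6950 = 0.4388
odds, untreated calves = 0.4450/0.5550 = 0.8018
OR = 0.4388 / 0.8018 = 0.55

OR = 0.55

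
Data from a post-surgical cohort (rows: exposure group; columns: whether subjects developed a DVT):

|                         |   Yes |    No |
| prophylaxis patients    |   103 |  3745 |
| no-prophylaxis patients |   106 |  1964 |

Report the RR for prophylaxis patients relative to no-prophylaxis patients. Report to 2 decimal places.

0.52

risk, prophylaxis patients = 103/3848 = 0.02677
risk, no-prophylaxis patients = 106/2070 = 0.05121
RR = 0.02677 / 0.05121 = 0.52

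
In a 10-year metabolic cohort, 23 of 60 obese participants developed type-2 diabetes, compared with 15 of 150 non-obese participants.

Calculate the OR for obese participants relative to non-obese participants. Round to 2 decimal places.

OR ≈ 5.59

odds, obese participants = 23/37 = 0.6216
odds, non-obese participants = 15/135 = 0.1111
OR = 0.6216 / 0.1111 = 5.59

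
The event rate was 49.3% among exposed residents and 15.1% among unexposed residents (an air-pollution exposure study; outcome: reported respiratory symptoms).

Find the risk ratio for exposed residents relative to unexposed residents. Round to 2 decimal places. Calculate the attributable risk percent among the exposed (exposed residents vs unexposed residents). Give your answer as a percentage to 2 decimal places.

RR = 3.26; AR% = 69.37%

RR = 0.4930 / 0.1510 = 3.26
AR% = (0.4930 − 0.1510) / 0.4930 = 0.6937 → 69.37%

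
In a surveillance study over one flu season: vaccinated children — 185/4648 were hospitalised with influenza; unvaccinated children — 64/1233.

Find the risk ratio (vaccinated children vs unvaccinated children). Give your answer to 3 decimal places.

risk, vaccinated children = 185/4648 = 0.03980
risk, unvaccinated children = 64/1233 = 0.05191
RR = 0.03980 / 0.05191 = 0.767

RR ≈ 0.767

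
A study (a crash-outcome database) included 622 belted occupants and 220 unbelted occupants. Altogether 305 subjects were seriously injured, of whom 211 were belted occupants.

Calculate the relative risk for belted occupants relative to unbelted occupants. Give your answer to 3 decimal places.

belted occupants without the outcome: 622 − 211 = 411
unbelted occupants with the outcome: 305 − 211 = 94
unbelted occupants without the outcome: 220 − 94 = 126
risk, belted occupants = 211/622 = 0.3392
risk, unbelted occupants = 94/220 = 0.4273
RR = 0.3392 / 0.4273 = 0.794

RR ≈ 0.794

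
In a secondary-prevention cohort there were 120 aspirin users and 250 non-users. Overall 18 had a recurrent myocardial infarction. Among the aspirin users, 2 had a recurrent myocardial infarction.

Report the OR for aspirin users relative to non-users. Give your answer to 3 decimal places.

aspirin users without the outcome: 120 − 2 = 118
non-users with the outcome: 18 − 2 = 16
non-users without the outcome: 250 − 16 = 234
odds, aspirin users = 2/118 = 0.01695
odds, non-users = 16/234 = 0.06838
OR = 0.01695 / 0.06838 = 0.248

0.248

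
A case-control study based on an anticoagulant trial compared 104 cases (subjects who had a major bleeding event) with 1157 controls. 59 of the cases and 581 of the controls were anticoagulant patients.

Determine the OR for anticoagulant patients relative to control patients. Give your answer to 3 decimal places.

OR = (59 × 576) / (581 × 45) = 33984/26145 ≈ 1.300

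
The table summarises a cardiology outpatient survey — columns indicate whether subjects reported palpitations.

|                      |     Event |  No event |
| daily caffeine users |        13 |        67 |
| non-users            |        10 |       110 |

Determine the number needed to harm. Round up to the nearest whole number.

risk, daily caffeine users = 13/80 = 0.162500
risk, non-users = 10/120 = 0.083333
absolute risk difference = 0.079167
1 / 0.079167 = 12.632 → round up → 13

NNH ≈ 13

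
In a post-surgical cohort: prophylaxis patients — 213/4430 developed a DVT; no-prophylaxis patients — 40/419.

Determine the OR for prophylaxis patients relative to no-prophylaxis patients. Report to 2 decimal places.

OR = (213 × 379) / (4217 × 40) = 80727/168680 ≈ 0.48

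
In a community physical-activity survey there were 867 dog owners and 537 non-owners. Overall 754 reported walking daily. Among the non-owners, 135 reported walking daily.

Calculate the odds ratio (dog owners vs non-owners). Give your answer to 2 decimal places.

OR: 7.43

dog owners with the outcome: 754 − 135 = 619
dog owners without the outcome: 867 − 619 = 248
non-owners without the outcome: 537 − 135 = 402
odds, dog owners = 619/248 = 2.4960
odds, non-owners = 135/402 = 0.3358
OR = 2.4960 / 0.3358 = 7.43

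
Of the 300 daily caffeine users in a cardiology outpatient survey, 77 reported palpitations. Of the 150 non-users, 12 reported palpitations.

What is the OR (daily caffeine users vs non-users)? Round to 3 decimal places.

OR = (77 × 138) / (223 × 12) = 10626/2676 ≈ 3.971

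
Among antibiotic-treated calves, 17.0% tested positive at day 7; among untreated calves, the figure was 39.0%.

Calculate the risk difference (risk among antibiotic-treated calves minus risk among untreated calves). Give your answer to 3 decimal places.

risk difference = 0.1700 − 0.3900 = -0.220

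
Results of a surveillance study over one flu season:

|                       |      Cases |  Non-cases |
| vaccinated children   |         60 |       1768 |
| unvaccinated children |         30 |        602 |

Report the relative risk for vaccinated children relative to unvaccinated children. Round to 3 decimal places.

0.691

risk, vaccinated children = 60/1828 = 0.03282
risk, unvaccinated children = 30/632 = 0.04747
RR = 0.03282 / 0.04747 = 0.691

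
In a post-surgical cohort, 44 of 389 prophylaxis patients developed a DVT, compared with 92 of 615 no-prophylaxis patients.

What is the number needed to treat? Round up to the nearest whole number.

28

risk, prophylaxis patients = 44/389 = 0.113111
risk, no-prophylaxis patients = 92/615 = 0.149593
absolute risk difference = 0.036483
1 / 0.036483 = 27.410 → round up → 28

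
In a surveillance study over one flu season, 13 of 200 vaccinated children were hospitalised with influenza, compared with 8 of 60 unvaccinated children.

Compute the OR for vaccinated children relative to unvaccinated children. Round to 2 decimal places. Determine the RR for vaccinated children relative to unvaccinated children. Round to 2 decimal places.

odds, vaccinated children = 13/187 = 0.0695
odds, unvaccinated children = 8/52 = 0.1538
OR = 0.0695 / 0.1538 = 0.45
risk, vaccinated children = 13/200 = 0.0650
risk, unvaccinated children = 8/60 = 0.1333
RR = 0.0650 / 0.1333 = 0.49

OR = 0.45; RR = 0.49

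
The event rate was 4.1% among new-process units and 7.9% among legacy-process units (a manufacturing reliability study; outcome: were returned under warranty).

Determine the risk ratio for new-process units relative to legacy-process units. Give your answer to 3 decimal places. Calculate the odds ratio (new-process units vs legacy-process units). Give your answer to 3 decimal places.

RR = 0.519; OR = 0.498

RR = 0.04100 / 0.07900 = 0.519
odds, new-process units = 0.04100/0.95900 = 0.04275
odds, legacy-process units = 0.07900/0.92100 = 0.08578
OR = 0.04275 / 0.08578 = 0.498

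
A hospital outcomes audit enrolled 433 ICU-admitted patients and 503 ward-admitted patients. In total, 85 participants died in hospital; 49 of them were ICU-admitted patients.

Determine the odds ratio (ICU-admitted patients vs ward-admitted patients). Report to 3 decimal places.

1.655

ICU-admitted patients without the outcome: 433 − 49 = 384
ward-admitted patients with the outcome: 85 − 49 = 36
ward-admitted patients without the outcome: 503 − 36 = 467
OR = (49 × 467) / (384 × 36) = 22883/13824 ≈ 1.655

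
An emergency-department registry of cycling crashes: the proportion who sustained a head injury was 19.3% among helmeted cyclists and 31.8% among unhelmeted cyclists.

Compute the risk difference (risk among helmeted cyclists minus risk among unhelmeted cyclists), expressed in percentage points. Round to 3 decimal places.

RD ≈ -12.500

risk difference = 0.1930 − 0.3180 = -0.1250 → -12.500 percentage points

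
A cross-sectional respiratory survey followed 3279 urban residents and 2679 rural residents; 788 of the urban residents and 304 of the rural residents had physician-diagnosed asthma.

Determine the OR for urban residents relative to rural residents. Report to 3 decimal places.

OR = (788 × 2375) / (2491 × 304) = 1871500/757264 ≈ 2.471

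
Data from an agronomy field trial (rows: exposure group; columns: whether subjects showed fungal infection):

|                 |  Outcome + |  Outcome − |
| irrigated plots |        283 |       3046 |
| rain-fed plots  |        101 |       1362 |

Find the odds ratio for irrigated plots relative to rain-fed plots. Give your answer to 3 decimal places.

OR = (283 × 1362) / (3046 × 101) = 385446/307646 ≈ 1.253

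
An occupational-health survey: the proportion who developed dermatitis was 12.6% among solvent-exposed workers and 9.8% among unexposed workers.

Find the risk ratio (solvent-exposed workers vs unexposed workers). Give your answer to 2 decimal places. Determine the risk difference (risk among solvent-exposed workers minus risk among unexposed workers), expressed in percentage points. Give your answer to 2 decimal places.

RR = 1.29; RD = 2.80

RR = 0.1260 / 0.0980 = 1.29
risk difference = 0.1260 − 0.0980 = 0.0280 → 2.80 percentage points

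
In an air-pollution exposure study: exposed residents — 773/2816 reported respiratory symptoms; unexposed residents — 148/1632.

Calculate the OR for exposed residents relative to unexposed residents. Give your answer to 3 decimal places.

OR = (773 × 1484) / (2043 × 148) = 1147132/302364 ≈ 3.794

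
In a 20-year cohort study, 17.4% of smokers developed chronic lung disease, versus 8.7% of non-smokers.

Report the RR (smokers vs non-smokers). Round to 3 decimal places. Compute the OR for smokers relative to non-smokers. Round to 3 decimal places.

RR = 2.000; OR = 2.211

RR = 0.1740 / 0.0870 = 2.000
odds, smokers = 0.1740/0.8260 = 0.2107
odds, non-smokers = 0.0870/0.9130 = 0.0953
OR = 0.2107 / 0.0953 = 2.211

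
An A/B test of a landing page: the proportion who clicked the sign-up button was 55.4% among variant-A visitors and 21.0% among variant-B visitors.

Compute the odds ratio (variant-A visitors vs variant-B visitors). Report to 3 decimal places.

4.673

odds, variant-A visitors = 0.5540/0.4460 = 1.2422
odds, variant-B visitors = 0.2100/0.7900 = 0.2658
OR = 1.2422 / 0.2658 = 4.673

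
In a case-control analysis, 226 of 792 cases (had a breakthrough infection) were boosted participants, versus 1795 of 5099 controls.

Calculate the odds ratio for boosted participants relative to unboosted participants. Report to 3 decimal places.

odds, boosted participants = 226/1795 = 0.1259
odds, unboosted participants = 566/3304 = 0.1713
OR = 0.1259 / 0.1713 = 0.735

OR: 0.735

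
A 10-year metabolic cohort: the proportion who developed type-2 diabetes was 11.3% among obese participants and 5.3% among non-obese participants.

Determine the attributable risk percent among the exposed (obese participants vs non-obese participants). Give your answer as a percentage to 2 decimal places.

AR% = (0.1130 − 0.0530) / 0.1130 = 0.5310 → 53.10%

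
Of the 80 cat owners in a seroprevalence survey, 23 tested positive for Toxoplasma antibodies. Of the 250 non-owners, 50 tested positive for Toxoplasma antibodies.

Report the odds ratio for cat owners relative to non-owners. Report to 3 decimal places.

OR = (23 × 200) / (57 × 50) = 4600/2850 ≈ 1.614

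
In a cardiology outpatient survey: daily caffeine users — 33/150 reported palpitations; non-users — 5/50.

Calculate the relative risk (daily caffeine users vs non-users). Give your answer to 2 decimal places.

2.20

risk, daily caffeine users = 33/150 = 0.2200
risk, non-users = 5/50 = 0.1000
RR = 0.2200 / 0.1000 = 2.20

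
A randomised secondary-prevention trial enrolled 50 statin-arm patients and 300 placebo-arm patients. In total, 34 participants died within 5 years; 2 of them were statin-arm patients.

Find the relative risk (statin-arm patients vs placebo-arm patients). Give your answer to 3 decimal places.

RR = 0.375

statin-arm patients without the outcome: 50 − 2 = 48
placebo-arm patients with the outcome: 34 − 2 = 32
placebo-arm patients without the outcome: 300 − 32 = 268
risk, statin-arm patients = 2/50 = 0.04000
risk, placebo-arm patients = 32/300 = 0.10667
RR = 0.04000 / 0.10667 = 0.375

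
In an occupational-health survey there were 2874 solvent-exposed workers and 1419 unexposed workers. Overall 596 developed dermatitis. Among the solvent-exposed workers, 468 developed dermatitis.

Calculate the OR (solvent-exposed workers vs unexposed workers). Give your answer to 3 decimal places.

solvent-exposed workers without the outcome: 2874 − 468 = 2406
unexposed workers with the outcome: 596 − 468 = 128
unexposed workers without the outcome: 1419 − 128 = 1291
OR = (468 × 1291) / (2406 × 128) = 604188/307968 ≈ 1.962

1.962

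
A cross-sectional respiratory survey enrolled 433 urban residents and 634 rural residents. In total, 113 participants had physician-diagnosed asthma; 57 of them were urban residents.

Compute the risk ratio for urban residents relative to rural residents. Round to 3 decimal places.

urban residents without the outcome: 433 − 57 = 376
rural residents with the outcome: 113 − 57 = 56
rural residents without the outcome: 634 − 56 = 578
risk, urban residents = 57/433 = 0.1316
risk, rural residents = 56/634 = 0.0883
RR = 0.1316 / 0.0883 = 1.490

1.490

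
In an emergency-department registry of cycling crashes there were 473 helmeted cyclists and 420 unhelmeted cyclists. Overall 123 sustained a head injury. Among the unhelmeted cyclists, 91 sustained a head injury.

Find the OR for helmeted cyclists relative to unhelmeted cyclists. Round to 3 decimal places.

helmeted cyclists with the outcome: 123 − 91 = 32
helmeted cyclists without the outcome: 473 − 32 = 441
unhelmeted cyclists without the outcome: 420 − 91 = 329
OR = (32 × 329) / (441 × 91) = 10528/40131 ≈ 0.262

OR: 0.262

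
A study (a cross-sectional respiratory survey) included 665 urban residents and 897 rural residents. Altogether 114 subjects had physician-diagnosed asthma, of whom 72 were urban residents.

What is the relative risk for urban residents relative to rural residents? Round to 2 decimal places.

urban residents without the outcome: 665 − 72 = 593
rural residents with the outcome: 114 − 72 = 42
rural residents without the outcome: 897 − 42 = 855
risk, urban residents = 72/665 = 0.10827
risk, rural residents = 42/897 = 0.04682
RR = 0.10827 / 0.04682 = 2.31

RR ≈ 2.31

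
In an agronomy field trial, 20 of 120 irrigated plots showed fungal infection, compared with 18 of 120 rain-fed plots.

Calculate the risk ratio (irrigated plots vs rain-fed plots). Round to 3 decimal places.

RR: 1.111

risk, irrigated plots = 20/120 = 0.1667
risk, rain-fed plots = 18/120 = 0.1500
RR = 0.1667 / 0.1500 = 1.111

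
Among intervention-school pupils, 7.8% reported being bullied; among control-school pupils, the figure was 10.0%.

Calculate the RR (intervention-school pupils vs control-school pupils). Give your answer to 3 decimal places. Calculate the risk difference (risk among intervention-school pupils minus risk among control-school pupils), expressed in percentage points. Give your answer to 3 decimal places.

RR = 0.0780 / 0.1000 = 0.780
risk difference = 0.0780 − 0.1000 = -0.0220 → -2.200 percentage points

RR = 0.780; RD = -2.200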